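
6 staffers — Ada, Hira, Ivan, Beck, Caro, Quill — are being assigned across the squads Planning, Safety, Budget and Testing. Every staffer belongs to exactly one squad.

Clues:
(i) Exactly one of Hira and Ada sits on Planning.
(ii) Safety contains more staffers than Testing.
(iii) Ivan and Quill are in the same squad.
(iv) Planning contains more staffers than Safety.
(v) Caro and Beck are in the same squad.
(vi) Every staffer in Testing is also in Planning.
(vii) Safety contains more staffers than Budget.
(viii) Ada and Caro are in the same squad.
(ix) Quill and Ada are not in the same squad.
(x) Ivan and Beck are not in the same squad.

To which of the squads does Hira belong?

Hira: Budget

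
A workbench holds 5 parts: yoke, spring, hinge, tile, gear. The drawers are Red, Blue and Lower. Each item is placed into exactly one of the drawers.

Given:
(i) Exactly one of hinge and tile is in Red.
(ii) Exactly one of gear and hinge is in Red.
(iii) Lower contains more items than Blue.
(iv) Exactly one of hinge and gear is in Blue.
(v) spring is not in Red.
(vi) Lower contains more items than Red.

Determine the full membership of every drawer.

Red = {hinge}; Blue = {gear}; Lower = {spring, tile, yoke}

From (v): spring ∉ Red.
Suppose yoke ∈ Red: no assignment then satisfies all the clues, so yoke ∉ Red.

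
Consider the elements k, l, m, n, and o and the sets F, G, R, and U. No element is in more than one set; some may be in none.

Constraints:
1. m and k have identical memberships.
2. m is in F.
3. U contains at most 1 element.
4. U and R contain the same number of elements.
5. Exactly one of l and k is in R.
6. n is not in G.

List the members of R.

R = {l}

From (2): m ∈ F.
From (6): n ∉ G.
(1): k matches m: k ∈ F.
(5) (exactly one): l ∈ R.
Suppose n ∈ R: no assignment then satisfies all the clues, so n ∉ R.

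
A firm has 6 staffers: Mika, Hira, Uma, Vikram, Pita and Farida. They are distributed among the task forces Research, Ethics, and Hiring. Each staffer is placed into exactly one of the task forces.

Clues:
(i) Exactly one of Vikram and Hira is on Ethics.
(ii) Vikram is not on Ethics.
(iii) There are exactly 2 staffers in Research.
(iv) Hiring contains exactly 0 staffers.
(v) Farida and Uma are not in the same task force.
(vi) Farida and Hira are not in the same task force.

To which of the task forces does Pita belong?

From (ii): Vikram ∉ Ethics.
(i) (exactly one): Hira ∈ Ethics.
(iv): Hiring already has 0, so the rest are out.
(vi): Farida ∉ Ethics.
Only one task force left: Vikram ∈ Research.
Only one task force left: Farida ∈ Research.
(iii): Research already has 2, so the rest are out.
Only one task force left: Mika ∈ Ethics.
Only one task force left: Uma ∈ Ethics.
Only one task force left: Pita ∈ Ethics.

Pita: Ethics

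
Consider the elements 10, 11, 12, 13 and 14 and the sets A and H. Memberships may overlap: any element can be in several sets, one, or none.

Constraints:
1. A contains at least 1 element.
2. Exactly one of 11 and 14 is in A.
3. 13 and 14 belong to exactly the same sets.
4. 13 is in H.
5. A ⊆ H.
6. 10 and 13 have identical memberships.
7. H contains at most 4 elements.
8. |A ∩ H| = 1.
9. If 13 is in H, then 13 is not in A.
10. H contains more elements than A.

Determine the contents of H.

H = {10, 11, 13, 14}

From (4): 13 ∈ H.
(3): 14 matches 13: 14 ∈ H.
(6): 10 matches 13: 10 ∈ H.
(9): 13 ∉ A.
(3): 14 matches 13: 14 ∉ A.
(6): 10 matches 13: 10 ∉ A.
(2) (exactly one): 11 ∈ A.
(5) with 11 ∈ A: 11 ∈ H.
(7): H already has 4, so the rest are out.
(5) contrapositive: 12 ∉ A.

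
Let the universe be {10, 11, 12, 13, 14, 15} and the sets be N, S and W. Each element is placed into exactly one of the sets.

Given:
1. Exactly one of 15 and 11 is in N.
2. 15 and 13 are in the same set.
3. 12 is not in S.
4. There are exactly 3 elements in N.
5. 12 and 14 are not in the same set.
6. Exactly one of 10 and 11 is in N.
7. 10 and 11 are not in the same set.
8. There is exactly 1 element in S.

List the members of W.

W = {11, 12}

From (3): 12 ∉ S.
Suppose 10 ∈ W: no assignment then satisfies all the clues, so 10 ∉ W.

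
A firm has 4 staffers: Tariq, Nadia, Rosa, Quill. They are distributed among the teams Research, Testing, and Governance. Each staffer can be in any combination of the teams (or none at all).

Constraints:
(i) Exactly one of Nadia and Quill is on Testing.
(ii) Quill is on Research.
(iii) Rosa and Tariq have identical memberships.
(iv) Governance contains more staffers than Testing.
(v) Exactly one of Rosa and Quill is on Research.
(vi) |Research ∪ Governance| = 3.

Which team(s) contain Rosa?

Rosa: Governance

From (ii): Quill ∈ Research.
(v) (exactly one): Rosa ∉ Research.
(iii): Tariq matches Rosa: Tariq ∉ Research.
Suppose Rosa ∈ Testing: no assignment then satisfies all the clues, so Rosa ∉ Testing.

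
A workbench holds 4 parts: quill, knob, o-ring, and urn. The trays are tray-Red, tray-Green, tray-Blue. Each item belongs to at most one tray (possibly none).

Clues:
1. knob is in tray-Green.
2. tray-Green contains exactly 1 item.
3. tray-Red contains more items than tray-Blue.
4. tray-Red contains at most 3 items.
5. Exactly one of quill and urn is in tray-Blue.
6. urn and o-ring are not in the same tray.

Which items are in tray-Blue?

tray-Blue = {urn}

From (1): knob ∈ tray-Green.
(2): tray-Green already has 1, so the rest are out.
Suppose quill ∈ tray-Blue: no assignment then satisfies all the clues, so quill ∉ tray-Blue.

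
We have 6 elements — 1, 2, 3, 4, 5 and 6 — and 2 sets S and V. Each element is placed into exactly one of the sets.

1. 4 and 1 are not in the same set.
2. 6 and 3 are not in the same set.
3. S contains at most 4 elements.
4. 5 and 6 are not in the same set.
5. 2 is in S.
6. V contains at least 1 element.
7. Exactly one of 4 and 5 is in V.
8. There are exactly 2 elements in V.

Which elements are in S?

From (5): 2 ∈ S.
Suppose 1 ∉ S: no assignment then satisfies all the clues, so 1 ∈ S.

S = {1, 2, 3, 5}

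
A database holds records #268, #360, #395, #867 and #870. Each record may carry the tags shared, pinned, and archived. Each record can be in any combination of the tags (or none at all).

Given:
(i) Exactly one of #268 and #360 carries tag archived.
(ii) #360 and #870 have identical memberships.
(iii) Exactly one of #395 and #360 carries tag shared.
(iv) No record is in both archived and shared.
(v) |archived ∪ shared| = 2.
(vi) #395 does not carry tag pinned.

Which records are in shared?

shared = {#395}

From (vi): #395 ∉ pinned.
Suppose #268 ∈ shared: no assignment then satisfies all the clues, so #268 ∉ shared.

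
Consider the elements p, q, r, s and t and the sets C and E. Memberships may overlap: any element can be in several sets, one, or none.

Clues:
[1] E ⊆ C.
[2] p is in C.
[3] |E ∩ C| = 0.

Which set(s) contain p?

From (2): p ∈ C.
Suppose p ∈ E: no assignment then satisfies all the clues, so p ∉ E.

p: C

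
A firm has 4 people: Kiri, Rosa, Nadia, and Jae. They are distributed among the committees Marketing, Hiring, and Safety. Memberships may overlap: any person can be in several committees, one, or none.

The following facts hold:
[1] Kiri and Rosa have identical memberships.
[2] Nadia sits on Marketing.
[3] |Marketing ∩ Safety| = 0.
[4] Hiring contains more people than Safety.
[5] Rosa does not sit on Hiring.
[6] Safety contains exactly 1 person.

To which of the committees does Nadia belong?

Nadia: Hiring, Marketing

From (2): Nadia ∈ Marketing.
From (5): Rosa ∉ Hiring.
(1): Kiri matches Rosa: Kiri ∉ Hiring.
Suppose Nadia ∉ Hiring: no assignment then satisfies all the clues, so Nadia ∈ Hiring.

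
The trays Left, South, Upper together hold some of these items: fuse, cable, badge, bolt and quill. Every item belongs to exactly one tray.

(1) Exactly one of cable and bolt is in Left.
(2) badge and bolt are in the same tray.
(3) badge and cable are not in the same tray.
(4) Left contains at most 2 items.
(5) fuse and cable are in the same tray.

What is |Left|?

2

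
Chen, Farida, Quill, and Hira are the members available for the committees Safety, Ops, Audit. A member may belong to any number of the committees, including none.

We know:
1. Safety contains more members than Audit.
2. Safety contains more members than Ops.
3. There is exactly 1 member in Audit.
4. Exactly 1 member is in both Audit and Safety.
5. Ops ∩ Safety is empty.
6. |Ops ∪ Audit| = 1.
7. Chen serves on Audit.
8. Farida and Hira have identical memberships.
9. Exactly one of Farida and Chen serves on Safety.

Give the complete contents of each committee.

Safety = {Chen, Quill}; Ops = {}; Audit = {Chen}

From (7): Chen ∈ Audit.
(3): Audit already has 1, so the rest are out.
Suppose Chen ∉ Safety: no assignment then satisfies all the clues, so Chen ∈ Safety.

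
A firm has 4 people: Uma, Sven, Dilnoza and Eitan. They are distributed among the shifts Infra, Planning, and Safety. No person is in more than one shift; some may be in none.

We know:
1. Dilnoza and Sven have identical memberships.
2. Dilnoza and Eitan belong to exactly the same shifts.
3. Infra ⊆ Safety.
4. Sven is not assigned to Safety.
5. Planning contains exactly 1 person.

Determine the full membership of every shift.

From (4): Sven ∉ Safety.
(1): Dilnoza matches Sven: Dilnoza ∉ Safety.
(2): Eitan matches Dilnoza: Eitan ∉ Safety.
(3) contrapositive: Sven ∉ Infra.
(3) contrapositive: Dilnoza ∉ Infra.
(3) contrapositive: Eitan ∉ Infra.
Suppose Uma ∈ Infra: no assignment then satisfies all the clues, so Uma ∉ Infra.

Infra = {}; Planning = {Uma}; Safety = {}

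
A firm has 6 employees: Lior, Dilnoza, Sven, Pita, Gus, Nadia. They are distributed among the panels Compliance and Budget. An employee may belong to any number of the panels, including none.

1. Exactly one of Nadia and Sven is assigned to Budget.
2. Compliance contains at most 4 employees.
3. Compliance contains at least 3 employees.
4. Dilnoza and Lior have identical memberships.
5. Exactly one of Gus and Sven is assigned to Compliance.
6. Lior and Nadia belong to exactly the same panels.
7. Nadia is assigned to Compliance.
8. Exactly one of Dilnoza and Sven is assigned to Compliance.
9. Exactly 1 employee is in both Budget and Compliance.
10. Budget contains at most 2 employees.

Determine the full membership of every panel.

Compliance = {Dilnoza, Gus, Lior, Nadia}; Budget = {Gus, Sven}

From (7): Nadia ∈ Compliance.
(6): Lior matches Nadia: Lior ∈ Compliance.
(4): Dilnoza matches Lior: Dilnoza ∈ Compliance.
(8) (exactly one): Sven ∉ Compliance.
(5) (exactly one): Gus ∈ Compliance.
(2): Compliance already has 4, so the rest are out.
Suppose Lior ∈ Budget: no assignment then satisfies all the clues, so Lior ∉ Budget.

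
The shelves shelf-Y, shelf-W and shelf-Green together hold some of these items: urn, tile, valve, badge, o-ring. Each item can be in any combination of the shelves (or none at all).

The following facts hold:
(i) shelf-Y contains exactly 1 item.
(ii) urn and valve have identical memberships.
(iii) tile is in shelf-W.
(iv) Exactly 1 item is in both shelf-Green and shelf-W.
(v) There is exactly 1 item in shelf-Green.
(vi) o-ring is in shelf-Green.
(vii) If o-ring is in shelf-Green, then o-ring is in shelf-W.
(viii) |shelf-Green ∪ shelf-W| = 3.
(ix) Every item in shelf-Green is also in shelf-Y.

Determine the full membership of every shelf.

shelf-Y = {o-ring}; shelf-W = {badge, o-ring, tile}; shelf-Green = {o-ring}

From (iii): tile ∈ shelf-W.
From (vi): o-ring ∈ shelf-Green.
(v): shelf-Green already has 1, so the rest are out.
(vii): o-ring ∈ shelf-W.
(ix) with o-ring ∈ shelf-Green: o-ring ∈ shelf-Y.
(i): shelf-Y already has 1, so the rest are out.
Suppose urn ∈ shelf-W: no assignment then satisfies all the clues, so urn ∉ shelf-W.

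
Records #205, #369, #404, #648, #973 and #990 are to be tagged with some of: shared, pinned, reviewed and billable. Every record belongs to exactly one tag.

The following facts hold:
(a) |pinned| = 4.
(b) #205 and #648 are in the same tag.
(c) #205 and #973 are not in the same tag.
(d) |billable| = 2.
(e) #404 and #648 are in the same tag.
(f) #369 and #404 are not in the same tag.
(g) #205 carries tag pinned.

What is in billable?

billable = {#369, #973}

From (g): #205 ∈ pinned.
(b): #648 matches #205: #648 ∉ shared.
(b): #648 matches #205: #648 ∈ pinned.
(c): #973 ∉ pinned.
(e): #404 matches #648: #404 ∉ shared.
(e): #404 matches #648: #404 ∈ pinned.
(f): #369 ∉ pinned.
(a): only 4 candidates remain for pinned, so all are in.
(d): only 2 candidates remain for billable, so all are in.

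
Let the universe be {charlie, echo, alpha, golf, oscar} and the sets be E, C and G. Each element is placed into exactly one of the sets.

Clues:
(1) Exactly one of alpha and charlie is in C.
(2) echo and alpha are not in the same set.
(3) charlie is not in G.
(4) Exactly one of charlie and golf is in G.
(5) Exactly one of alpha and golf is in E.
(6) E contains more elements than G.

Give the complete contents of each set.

E = {alpha, oscar}; C = {charlie, echo}; G = {golf}

From (3): charlie ∉ G.
(4) (exactly one): golf ∈ G.
(5) (exactly one): alpha ∈ E.
(1) (exactly one): charlie ∈ C.
(2): echo ∉ E.
Suppose echo ∉ C: no assignment then satisfies all the clues, so echo ∈ C.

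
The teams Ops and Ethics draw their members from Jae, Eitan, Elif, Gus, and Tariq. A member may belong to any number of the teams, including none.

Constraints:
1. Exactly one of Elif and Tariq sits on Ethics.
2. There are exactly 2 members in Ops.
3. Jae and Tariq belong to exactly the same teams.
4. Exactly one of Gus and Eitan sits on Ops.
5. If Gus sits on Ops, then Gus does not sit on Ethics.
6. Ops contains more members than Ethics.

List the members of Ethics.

Ethics = {Elif}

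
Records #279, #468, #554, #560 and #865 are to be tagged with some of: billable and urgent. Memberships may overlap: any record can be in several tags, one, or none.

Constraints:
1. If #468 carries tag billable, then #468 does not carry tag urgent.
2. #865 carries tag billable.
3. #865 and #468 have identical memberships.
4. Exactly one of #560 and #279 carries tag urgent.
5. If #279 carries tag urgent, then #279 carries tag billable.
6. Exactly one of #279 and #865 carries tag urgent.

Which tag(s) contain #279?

#279: billable, urgent

From (2): #865 ∈ billable.
(3): #468 matches #865: #468 ∈ billable.
(1): #468 ∉ urgent.
(3): #865 matches #468: #865 ∉ urgent.
(6) (exactly one): #279 ∈ urgent.
(4) (exactly one): #560 ∉ urgent.
(5): #279 ∈ billable.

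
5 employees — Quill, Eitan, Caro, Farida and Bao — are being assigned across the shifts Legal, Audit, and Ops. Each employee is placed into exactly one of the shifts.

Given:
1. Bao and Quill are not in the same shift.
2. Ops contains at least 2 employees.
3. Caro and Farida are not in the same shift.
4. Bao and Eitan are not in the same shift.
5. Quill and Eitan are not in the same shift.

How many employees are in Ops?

2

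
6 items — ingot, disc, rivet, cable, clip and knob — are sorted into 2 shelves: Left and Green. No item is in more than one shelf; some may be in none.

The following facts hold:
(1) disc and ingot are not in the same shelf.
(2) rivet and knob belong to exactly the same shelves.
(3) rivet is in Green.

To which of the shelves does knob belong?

knob: Green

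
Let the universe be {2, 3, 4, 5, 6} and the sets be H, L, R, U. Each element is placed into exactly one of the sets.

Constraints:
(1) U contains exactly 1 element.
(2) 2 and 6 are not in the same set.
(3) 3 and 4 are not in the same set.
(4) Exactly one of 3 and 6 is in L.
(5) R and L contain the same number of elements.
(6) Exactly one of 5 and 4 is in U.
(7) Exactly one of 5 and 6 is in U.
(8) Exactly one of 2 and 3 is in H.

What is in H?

H = {2, 4}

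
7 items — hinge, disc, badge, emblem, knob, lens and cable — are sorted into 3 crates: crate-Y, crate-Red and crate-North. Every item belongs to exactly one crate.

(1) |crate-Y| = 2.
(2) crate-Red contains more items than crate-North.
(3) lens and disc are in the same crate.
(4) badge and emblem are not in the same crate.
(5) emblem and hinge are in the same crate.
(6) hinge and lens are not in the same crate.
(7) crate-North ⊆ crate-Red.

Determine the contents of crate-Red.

crate-Red = {badge, cable, disc, knob, lens}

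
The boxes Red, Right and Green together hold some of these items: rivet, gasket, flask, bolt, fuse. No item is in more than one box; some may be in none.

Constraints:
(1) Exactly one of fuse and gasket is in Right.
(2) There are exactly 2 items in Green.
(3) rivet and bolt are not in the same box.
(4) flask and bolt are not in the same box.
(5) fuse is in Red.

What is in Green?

Green = {flask, rivet}

From (5): fuse ∈ Red.
(1) (exactly one): gasket ∈ Right.
Suppose rivet ∉ Green: no assignment then satisfies all the clues, so rivet ∈ Green.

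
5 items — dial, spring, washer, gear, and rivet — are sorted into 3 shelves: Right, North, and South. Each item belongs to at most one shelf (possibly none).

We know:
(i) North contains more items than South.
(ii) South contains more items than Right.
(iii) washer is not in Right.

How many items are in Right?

0

From (iii): washer ∉ Right.
Suppose dial ∈ Right: no assignment then satisfies all the clues, so dial ∉ Right.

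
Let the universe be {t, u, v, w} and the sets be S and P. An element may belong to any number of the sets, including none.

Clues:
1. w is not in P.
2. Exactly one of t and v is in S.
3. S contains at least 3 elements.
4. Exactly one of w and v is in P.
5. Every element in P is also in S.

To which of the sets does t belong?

t: none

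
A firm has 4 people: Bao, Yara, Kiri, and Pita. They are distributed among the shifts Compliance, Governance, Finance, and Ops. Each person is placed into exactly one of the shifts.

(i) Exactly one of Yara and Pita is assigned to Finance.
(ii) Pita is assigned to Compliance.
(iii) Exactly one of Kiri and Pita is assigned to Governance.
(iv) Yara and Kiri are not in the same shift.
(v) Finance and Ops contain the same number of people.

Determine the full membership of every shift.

Compliance = {Pita}; Governance = {Kiri}; Finance = {Yara}; Ops = {Bao}

From (ii): Pita ∈ Compliance.
(i) (exactly one): Yara ∈ Finance.
(iii) (exactly one): Kiri ∈ Governance.
Suppose Bao ∈ Compliance: no assignment then satisfies all the clues, so Bao ∉ Compliance.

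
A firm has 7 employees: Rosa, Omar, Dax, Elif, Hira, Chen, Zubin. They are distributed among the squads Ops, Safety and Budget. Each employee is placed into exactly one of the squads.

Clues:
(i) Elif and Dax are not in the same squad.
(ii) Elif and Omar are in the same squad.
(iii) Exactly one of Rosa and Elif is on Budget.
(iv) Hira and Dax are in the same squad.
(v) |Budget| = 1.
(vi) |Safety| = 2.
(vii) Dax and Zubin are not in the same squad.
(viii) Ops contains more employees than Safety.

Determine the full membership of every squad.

Ops = {Chen, Elif, Omar, Zubin}; Safety = {Dax, Hira}; Budget = {Rosa}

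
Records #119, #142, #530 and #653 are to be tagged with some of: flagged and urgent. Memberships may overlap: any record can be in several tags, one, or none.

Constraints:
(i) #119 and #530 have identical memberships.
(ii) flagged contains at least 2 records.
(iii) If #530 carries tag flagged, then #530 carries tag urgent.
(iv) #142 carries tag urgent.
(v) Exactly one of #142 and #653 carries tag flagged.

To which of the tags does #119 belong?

#119: flagged, urgent

From (iv): #142 ∈ urgent.
Suppose #119 ∉ flagged: no assignment then satisfies all the clues, so #119 ∈ flagged.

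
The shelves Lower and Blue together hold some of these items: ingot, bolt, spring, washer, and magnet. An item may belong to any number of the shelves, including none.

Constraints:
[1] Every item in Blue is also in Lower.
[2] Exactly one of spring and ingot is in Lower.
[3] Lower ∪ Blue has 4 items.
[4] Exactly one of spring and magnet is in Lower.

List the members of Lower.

Lower = {bolt, ingot, magnet, washer}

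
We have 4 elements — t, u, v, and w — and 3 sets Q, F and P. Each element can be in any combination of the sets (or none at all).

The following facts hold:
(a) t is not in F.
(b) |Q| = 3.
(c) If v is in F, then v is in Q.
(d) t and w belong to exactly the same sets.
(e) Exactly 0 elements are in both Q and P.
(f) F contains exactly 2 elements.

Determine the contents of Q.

Q = {t, v, w}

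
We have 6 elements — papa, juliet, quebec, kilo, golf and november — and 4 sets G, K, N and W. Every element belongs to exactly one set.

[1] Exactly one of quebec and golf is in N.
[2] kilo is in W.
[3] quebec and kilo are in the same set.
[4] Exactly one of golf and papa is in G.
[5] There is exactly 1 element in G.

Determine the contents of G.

G = {papa}

From (2): kilo ∈ W.
(3): quebec matches kilo: quebec ∉ G.
(3): quebec matches kilo: quebec ∉ K.
(3): quebec matches kilo: quebec ∉ N.
(3): quebec matches kilo: quebec ∈ W.
(1) (exactly one): golf ∈ N.
(4) (exactly one): papa ∈ G.
(5): G already has 1, so the rest are out.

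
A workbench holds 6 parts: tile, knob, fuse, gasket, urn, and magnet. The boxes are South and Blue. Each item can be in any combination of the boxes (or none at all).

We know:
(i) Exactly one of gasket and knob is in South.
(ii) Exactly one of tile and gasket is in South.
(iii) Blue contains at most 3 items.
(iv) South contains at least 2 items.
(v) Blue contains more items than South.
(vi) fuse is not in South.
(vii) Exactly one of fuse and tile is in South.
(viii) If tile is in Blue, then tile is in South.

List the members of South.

South = {knob, tile}

From (vi): fuse ∉ South.
(vii) (exactly one): tile ∈ South.
(ii) (exactly one): gasket ∉ South.
(i) (exactly one): knob ∈ South.
Suppose urn ∈ South: no assignment then satisfies all the clues, so urn ∉ South.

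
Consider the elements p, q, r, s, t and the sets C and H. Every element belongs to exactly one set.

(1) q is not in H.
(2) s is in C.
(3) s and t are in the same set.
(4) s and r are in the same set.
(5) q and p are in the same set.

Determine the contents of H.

H = {}

From (1): q ∉ H.
From (2): s ∈ C.
(3): t matches s: t ∈ C.
(4): r matches s: r ∈ C.
(5): p matches q: p ∉ H.
Only one set left: p ∈ C.
Only one set left: q ∈ C.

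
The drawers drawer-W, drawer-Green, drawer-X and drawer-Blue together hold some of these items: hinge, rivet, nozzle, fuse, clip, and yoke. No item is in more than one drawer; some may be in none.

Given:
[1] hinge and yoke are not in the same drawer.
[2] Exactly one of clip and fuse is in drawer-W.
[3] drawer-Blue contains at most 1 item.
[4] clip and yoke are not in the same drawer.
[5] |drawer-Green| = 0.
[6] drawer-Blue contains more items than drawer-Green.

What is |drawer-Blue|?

1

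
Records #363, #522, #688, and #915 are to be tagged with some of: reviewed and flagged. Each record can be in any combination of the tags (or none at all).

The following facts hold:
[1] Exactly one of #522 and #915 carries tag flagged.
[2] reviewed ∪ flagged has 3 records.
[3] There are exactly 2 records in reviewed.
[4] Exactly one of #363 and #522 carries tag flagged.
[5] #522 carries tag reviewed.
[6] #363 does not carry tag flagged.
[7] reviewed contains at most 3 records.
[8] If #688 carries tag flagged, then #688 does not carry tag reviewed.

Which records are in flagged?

From (5): #522 ∈ reviewed.
From (6): #363 ∉ flagged.
(4) (exactly one): #522 ∈ flagged.
(1) (exactly one): #915 ∉ flagged.
Suppose #688 ∉ flagged: no assignment then satisfies all the clues, so #688 ∈ flagged.

flagged = {#522, #688}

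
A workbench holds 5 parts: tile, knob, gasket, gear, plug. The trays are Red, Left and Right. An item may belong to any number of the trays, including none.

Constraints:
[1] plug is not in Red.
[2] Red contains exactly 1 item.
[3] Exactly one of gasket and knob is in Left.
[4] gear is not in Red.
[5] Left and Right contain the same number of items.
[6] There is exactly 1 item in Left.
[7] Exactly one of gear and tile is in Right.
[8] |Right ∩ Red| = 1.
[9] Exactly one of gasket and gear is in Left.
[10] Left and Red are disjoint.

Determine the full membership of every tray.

Red = {tile}; Left = {gasket}; Right = {tile}

From (1): plug ∉ Red.
From (4): gear ∉ Red.
Suppose tile ∉ Red: no assignment then satisfies all the clues, so tile ∈ Red.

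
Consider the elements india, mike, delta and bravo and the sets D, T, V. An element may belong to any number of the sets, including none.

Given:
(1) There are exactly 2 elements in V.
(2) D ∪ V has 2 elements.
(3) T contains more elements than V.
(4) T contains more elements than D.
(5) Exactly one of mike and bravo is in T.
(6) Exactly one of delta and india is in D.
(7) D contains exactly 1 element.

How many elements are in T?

3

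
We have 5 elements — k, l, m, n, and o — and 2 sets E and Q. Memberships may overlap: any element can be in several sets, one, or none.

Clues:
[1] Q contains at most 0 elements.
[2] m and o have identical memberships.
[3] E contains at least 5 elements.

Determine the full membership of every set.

(1): Q already has 0, so the rest are out.
(3): only 5 candidates remain for E, so all are in.

E = {k, l, m, n, o}; Q = {}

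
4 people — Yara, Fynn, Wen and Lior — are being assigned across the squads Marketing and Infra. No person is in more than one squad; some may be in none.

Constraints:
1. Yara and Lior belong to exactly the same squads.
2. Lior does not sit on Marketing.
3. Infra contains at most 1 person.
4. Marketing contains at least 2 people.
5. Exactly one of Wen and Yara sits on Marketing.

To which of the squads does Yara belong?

From (2): Lior ∉ Marketing.
(1): Yara matches Lior: Yara ∉ Marketing.
(4): only 2 candidates remain for Marketing, so all are in.
Suppose Yara ∈ Infra: no assignment then satisfies all the clues, so Yara ∉ Infra.

Yara: none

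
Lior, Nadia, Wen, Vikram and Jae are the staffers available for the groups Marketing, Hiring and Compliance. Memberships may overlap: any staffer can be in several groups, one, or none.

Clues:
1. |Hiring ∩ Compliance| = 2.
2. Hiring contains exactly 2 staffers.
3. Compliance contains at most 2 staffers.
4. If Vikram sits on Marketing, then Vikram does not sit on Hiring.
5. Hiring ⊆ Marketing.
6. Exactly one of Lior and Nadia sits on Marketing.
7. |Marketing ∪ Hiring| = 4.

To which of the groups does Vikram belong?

Vikram: Marketing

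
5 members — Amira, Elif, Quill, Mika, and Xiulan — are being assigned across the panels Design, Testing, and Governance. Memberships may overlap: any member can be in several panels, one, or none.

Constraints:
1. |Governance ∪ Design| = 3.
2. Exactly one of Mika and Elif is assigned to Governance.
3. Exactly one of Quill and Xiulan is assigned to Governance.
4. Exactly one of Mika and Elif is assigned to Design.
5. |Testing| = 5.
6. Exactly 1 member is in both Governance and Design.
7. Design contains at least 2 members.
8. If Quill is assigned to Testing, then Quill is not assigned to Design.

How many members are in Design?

2

(5): only 5 candidates remain for Testing, so all are in.
(8): Quill ∉ Design.
Suppose Amira ∈ Governance: no assignment then satisfies all the clues, so Amira ∉ Governance.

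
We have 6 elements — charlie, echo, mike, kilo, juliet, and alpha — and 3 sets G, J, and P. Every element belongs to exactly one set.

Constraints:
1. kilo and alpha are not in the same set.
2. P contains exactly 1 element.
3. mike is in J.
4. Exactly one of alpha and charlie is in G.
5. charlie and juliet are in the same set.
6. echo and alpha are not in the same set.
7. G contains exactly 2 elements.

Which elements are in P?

P = {alpha}

From (3): mike ∈ J.
Suppose charlie ∈ P: no assignment then satisfies all the clues, so charlie ∉ P.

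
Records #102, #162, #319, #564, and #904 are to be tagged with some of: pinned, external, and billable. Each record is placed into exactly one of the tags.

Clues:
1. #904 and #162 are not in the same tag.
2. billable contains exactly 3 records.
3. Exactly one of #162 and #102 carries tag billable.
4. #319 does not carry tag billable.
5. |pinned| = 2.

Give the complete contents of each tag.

pinned = {#162, #319}; external = {}; billable = {#102, #564, #904}

From (4): #319 ∉ billable.
Suppose #102 ∈ pinned: no assignment then satisfies all the clues, so #102 ∉ pinned.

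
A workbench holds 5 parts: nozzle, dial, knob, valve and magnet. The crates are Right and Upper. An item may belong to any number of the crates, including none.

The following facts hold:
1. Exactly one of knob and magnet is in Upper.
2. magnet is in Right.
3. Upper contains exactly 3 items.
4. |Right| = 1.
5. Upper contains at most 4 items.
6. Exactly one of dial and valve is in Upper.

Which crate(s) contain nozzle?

From (2): magnet ∈ Right.
(4): Right already has 1, so the rest are out.
Suppose nozzle ∉ Upper: no assignment then satisfies all the clues, so nozzle ∈ Upper.

nozzle: Upper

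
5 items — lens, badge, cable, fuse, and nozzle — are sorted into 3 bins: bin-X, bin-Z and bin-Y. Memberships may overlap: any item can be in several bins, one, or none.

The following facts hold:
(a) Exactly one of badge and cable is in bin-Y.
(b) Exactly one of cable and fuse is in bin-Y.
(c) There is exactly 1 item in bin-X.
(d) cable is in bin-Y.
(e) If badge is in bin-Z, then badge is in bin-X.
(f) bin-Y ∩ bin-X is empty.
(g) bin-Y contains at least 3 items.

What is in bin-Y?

bin-Y = {cable, lens, nozzle}

From (d): cable ∈ bin-Y.
(a) (exactly one): badge ∉ bin-Y.
(b) (exactly one): fuse ∉ bin-Y.
(f) (disjoint): cable ∉ bin-X.
(g): only 3 candidates remain for bin-Y, so all are in.
(f) (disjoint): lens ∉ bin-X.
(f) (disjoint): nozzle ∉ bin-X.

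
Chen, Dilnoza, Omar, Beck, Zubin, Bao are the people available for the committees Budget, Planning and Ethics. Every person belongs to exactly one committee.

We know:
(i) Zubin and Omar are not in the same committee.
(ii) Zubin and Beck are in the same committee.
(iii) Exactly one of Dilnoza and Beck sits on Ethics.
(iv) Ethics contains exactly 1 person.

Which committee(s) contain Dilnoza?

Dilnoza: Ethics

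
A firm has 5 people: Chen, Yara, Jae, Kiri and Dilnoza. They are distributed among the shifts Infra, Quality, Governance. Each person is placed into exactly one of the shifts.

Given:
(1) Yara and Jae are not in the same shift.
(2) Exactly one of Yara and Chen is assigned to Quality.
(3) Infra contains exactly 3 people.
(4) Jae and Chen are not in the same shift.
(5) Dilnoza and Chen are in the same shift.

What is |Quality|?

1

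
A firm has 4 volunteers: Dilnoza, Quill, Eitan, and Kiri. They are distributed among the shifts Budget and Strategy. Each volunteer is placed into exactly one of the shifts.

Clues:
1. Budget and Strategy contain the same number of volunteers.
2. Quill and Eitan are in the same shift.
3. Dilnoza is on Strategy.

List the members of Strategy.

Strategy = {Dilnoza, Kiri}

From (3): Dilnoza ∈ Strategy.
Suppose Quill ∈ Strategy: no assignment then satisfies all the clues, so Quill ∉ Strategy.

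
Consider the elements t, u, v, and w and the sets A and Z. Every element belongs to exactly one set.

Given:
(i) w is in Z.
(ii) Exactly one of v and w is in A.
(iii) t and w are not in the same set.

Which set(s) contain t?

t: A

From (i): w ∈ Z.
(ii) (exactly one): v ∈ A.
(iii): t ∉ Z.
Only one set left: t ∈ A.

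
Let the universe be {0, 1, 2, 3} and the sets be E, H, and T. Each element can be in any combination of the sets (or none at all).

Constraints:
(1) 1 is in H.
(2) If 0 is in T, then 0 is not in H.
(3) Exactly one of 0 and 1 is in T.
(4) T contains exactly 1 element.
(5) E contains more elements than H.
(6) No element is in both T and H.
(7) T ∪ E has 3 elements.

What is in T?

T = {0}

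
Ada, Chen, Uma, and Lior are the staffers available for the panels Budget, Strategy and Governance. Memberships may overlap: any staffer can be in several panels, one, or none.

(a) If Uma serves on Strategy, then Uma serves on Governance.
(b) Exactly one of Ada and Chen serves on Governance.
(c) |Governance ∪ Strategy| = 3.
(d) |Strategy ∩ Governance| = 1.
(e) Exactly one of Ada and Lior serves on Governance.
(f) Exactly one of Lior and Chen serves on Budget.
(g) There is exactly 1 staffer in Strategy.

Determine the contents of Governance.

Governance = {Chen, Lior, Uma}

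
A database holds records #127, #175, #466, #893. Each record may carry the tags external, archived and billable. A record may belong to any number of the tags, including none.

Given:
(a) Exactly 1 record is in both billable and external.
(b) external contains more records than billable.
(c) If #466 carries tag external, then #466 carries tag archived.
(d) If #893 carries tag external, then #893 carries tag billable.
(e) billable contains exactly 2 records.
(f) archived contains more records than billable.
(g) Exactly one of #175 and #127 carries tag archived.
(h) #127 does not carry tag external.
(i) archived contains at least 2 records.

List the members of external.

external = {#175, #466, #893}

From (h): #127 ∉ external.
Suppose #175 ∉ external: no assignment then satisfies all the clues, so #175 ∈ external.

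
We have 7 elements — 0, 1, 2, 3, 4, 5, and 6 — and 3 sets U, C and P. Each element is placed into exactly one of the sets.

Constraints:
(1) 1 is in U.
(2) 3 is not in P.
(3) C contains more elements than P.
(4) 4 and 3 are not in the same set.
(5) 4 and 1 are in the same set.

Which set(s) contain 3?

3: C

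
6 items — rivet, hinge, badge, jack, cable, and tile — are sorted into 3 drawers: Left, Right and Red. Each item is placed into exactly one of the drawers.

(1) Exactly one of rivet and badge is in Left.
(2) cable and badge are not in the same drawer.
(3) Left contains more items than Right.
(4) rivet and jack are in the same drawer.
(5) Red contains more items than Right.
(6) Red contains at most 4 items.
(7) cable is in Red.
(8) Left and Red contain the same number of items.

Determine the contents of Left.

Left = {badge, hinge, tile}

From (7): cable ∈ Red.
(2): badge ∉ Red.
Suppose rivet ∈ Left: no assignment then satisfies all the clues, so rivet ∉ Left.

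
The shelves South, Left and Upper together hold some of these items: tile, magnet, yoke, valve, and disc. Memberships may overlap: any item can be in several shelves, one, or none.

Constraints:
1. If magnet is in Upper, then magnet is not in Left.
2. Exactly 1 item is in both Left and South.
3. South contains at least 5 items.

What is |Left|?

1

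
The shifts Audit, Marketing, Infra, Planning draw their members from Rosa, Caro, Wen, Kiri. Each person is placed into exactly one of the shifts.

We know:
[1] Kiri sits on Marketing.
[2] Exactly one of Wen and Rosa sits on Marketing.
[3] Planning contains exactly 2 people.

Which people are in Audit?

Audit = {}

From (1): Kiri ∈ Marketing.
Suppose Rosa ∈ Audit: no assignment then satisfies all the clues, so Rosa ∉ Audit.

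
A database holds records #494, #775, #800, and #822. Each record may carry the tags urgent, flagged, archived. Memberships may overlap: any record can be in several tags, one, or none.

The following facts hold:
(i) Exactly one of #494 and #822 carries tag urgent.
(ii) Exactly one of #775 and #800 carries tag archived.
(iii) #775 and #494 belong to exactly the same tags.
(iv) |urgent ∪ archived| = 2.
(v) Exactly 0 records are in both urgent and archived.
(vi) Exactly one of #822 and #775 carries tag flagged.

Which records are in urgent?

urgent = {#822}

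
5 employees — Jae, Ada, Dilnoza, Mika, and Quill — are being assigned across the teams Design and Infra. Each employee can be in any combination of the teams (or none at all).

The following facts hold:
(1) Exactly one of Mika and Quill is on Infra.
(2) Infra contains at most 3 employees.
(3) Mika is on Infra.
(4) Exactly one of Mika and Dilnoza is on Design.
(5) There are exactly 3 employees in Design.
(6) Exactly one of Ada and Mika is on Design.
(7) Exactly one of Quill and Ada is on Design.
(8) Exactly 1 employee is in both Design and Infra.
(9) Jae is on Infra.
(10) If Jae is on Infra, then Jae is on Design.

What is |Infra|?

2

From (3): Mika ∈ Infra.
From (9): Jae ∈ Infra.
(1) (exactly one): Quill ∉ Infra.
(10): Jae ∈ Design.
Suppose Ada ∉ Design: no assignment then satisfies all the clues, so Ada ∈ Design.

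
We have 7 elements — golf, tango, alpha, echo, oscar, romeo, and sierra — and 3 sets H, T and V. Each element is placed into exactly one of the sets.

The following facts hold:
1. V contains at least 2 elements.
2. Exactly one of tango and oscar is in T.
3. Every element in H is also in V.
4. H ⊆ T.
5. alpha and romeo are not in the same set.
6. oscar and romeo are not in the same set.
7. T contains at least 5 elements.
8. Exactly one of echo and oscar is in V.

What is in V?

V = {alpha, oscar}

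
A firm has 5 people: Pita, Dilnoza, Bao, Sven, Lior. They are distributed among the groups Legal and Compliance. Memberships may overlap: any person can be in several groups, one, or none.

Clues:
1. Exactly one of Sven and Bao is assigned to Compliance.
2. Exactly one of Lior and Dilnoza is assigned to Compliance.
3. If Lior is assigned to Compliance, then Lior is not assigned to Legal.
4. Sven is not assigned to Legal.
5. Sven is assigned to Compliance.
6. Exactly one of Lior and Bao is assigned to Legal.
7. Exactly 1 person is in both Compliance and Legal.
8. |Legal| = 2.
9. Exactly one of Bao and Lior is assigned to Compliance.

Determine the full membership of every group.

From (4): Sven ∉ Legal.
From (5): Sven ∈ Compliance.
(1) (exactly one): Bao ∉ Compliance.
(9) (exactly one): Lior ∈ Compliance.
(2) (exactly one): Dilnoza ∉ Compliance.
(3): Lior ∉ Legal.
(6) (exactly one): Bao ∈ Legal.
Suppose Pita ∉ Legal: no assignment then satisfies all the clues, so Pita ∈ Legal.

Legal = {Bao, Pita}; Compliance = {Lior, Pita, Sven}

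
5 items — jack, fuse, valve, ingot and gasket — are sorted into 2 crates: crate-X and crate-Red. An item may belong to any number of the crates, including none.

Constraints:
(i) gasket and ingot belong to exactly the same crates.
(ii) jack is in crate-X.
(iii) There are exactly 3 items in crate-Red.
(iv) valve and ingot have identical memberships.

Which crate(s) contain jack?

From (ii): jack ∈ crate-X.
Suppose jack ∈ crate-Red: no assignment then satisfies all the clues, so jack ∉ crate-Red.

jack: crate-X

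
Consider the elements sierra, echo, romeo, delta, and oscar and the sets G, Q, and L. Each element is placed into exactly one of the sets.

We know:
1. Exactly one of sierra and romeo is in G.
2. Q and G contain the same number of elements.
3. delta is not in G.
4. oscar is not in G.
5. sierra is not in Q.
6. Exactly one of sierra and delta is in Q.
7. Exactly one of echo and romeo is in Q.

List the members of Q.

Q = {delta, romeo}

From (3): delta ∉ G.
From (4): oscar ∉ G.
From (5): sierra ∉ Q.
(6) (exactly one): delta ∈ Q.
Suppose echo ∈ Q: no assignment then satisfies all the clues, so echo ∉ Q.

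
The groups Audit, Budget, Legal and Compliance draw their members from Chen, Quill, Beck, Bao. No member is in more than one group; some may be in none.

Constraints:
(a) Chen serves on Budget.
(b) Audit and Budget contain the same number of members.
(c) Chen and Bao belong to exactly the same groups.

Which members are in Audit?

Audit = {Beck, Quill}

From (a): Chen ∈ Budget.
(c): Bao matches Chen: Bao ∉ Audit.
(c): Bao matches Chen: Bao ∈ Budget.
Suppose Quill ∉ Audit: no assignment then satisfies all the clues, so Quill ∈ Audit.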